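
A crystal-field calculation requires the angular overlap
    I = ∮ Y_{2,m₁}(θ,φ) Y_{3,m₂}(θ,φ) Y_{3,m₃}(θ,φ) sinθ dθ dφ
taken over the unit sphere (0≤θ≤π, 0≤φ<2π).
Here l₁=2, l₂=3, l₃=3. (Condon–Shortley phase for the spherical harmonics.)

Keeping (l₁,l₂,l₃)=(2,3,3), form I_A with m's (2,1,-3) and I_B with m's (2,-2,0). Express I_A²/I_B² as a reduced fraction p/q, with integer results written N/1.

1/2

Same 2,3,3: normalisation and zero-m 3j drop out of the ratio.
A: Δ: 2! 2! 4! / 9! → 1/3780; sum: t=0:+1/96 = 1/96; 3j²(2 3 3; 2 1 -3) = Δ·Π!·Σ² = 1/42  (sign +1)
B: Δ: 2! 2! 4! / 9! → 1/3780; sum: t=0:+1/24 = 1/24; 3j²(2 3 3; 2 -2 0) = Δ·Π!·Σ² = 1/21  (sign -1)
I_A²/I_B² = (1/42)/(1/21) = 1/2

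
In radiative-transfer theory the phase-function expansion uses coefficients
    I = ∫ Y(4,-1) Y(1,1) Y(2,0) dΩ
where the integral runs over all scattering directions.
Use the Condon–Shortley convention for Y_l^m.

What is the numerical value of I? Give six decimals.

|4−1|≤2≤4+1 violated ⇒ I = 0

0.000000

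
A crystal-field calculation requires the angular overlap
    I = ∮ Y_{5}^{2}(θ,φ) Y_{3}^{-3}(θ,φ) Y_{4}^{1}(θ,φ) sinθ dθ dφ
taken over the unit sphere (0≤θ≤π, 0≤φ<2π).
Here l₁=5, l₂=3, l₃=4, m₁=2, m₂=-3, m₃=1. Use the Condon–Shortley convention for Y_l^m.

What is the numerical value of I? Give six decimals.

-0.179179

Checks pass: Σm=0; 12 even; l₃=4∈[2,8].
(2·5+1)(2·3+1)(2·4+1) = 693
Δ: 4! 6! 2! / 13! → 1/180180
sum: t=1:−1/576 t=2:+1/144 t=3:−1/576 = 1/288
3j²(5 3 4; 0 0 0) = Δ·Π!·Σ² = 20/1001  (sign +1)
sum: t=0:+1/1728 = 1/1728
3j²(5 3 4; 2 -3 1) = Δ·Π!·Σ² = 25/858  (sign -1)
combine: 4πI² = 693·20/1001·25/858 = 750/1859
take √, sign -1: I = -0.17917854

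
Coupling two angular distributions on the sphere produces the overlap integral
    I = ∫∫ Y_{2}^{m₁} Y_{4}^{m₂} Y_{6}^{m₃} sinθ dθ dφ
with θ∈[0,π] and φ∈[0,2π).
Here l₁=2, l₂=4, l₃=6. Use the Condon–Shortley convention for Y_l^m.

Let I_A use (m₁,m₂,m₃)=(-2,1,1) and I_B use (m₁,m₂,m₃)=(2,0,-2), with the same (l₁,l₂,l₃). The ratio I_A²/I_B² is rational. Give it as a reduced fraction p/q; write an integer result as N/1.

1/2

Shared (l₁,l₂,l₃)=(2,4,6): N and (l;000)² cancel in I_A²/I_B².
A: Δ = 0!·4!·8!/13! = 1/6435; Racah Σ t=0..0: t=0:+1/17280 = 1/17280; ⇒ 3j(2 4 6; -2 1 1)² = 7/1287, sgn -1
B: Δ = 0!·4!·8!/13! = 1/6435; Racah Σ t=0..0: t=0:+1/13824 = 1/13824; ⇒ 3j(2 4 6; 2 0 -2)² = 14/1287, sgn +1
I_A²/I_B² = (7/1287)/(14/1287) = 1/2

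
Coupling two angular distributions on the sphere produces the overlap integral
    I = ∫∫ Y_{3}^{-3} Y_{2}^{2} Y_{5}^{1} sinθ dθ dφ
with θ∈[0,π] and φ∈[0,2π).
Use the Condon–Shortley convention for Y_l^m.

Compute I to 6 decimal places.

Rules hold: Σm=0, L=10 even, 1≤5≤5.
N = 7·5·11 = 385
Δ = 0!·6!·4!/11! = 1/2310
Racah Σ t=0..0: t=0:+1/144 = 1/144
⇒ 3j(3 2 5; 0 0 0)² = 10/231, sgn -1
Racah Σ t=0..0: t=0:+1/17280 = 1/17280
⇒ 3j(3 2 5; -3 2 1)² = 1/2310, sgn +1
4πI² = N·(3j₀)²·(3jₘ)² = 5/693
I = -1·√(0.00721501/4π) = -0.02396147

-0.023961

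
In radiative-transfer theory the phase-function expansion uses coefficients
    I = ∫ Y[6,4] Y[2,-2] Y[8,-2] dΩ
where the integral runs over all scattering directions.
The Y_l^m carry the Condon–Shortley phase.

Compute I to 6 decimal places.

Rules hold: Σm=0, L=16 even, 4≤8≤8.
N = 13·5·17 = 1105
Δ = 0!·12!·4!/17! = 1/30940
Racah Σ t=0..0: t=0:+1/2073600 = 1/2073600
⇒ 3j(6 2 8; 0 0 0)² = 28/1105, sgn +1
Racah Σ t=0..0: t=0:+1/174182400 = 1/174182400
⇒ 3j(6 2 8; 4 -2 -2)² = 3/6188, sgn +1
4πI² = N·(3j₀)²·(3jₘ)² = 3/221
I = +1·√(0.0135747/4π) = 0.03286696

0.032867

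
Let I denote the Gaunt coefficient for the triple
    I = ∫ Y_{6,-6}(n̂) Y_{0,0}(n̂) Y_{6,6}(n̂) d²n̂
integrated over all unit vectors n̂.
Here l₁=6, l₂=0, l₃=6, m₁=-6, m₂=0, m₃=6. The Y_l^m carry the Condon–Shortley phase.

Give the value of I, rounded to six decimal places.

0.282095

m-sum 0 ✓  L=12 even ✓  6≤6≤6 ✓
Π(2lᵢ+1) = 13×1×13 = 169
triangle coeff Δ(6,0,6) = 1/13
Σ_t [0,0]: t=0:+1/518400 = 1/518400
(3j)²=1/13 [(6 0 6; 0 0 0)], sign=+1
Σ_t [0,0]: t=0:+1/479001600 = 1/479001600
(3j)²=1/13 [(6 0 6; -6 0 6)], sign=+1
⇒ 4πI² = 1/1
I = (+1)√(1/1/(4π)) = 0.28209479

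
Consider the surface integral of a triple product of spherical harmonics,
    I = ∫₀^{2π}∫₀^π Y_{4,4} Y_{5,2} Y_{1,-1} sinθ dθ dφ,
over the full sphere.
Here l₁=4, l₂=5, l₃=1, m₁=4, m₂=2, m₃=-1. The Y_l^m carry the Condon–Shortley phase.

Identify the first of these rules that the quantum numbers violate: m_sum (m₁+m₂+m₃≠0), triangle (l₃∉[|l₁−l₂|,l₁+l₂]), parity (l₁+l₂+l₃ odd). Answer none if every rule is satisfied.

m_sum

m₁+m₂+m₃ = 4 + 2 − 1 = 5  ✗
triangle: |4−5|=1 ≤ l₃=1 ≤ 4+5=9
parity: l₁+l₂+l₃ = 10 is even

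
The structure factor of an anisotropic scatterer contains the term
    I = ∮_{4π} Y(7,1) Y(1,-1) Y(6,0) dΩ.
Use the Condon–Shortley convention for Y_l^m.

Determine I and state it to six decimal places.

-0.185147

Rules hold: Σm=0, L=14 even, 6≤6≤8.
N = 15·3·13 = 585
Δ = 2!·12!·0!/15! = 1/1365
Racah Σ t=1..1: t=1:−1/518400 = -1/518400
⇒ 3j(7 1 6; 0 0 0)² = 7/195, sgn -1
Racah Σ t=0..0: t=0:+1/1036800 = 1/1036800
⇒ 3j(7 1 6; 1 -1 0)² = 4/195, sgn +1
4πI² = N·(3j₀)²·(3jₘ)² = 28/65
I = -1·√(0.430769/4π) = -0.18514731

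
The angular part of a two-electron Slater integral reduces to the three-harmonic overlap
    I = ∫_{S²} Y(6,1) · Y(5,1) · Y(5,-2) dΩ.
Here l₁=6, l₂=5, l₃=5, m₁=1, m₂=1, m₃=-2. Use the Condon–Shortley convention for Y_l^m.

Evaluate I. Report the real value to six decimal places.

0.120248

Rules hold: Σm=0, L=16 even, 1≤5≤11.
N = 13·11·11 = 1573
Δ = 6!·6!·4!/17! = 1/28588560
Racah Σ t=1..5: t=1:−1/345600 t=2:+1/13824 t=3:−1/5184 t=4:+1/13824 t=5:−1/345600 = -7/129600
⇒ 3j(6 5 5; 0 0 0)² = 80/7293, sgn +1
Racah Σ t=2..5: t=2:+1/41472 t=3:−1/10368 t=4:+1/23040 t=5:−1/518400 = -1/32400
⇒ 3j(6 5 5; 1 1 -2)² = 128/12155, sgn +1
4πI² = N·(3j₀)²·(3jₘ)² = 2048/11271
I = +1·√(0.181705/4π) = 0.12024827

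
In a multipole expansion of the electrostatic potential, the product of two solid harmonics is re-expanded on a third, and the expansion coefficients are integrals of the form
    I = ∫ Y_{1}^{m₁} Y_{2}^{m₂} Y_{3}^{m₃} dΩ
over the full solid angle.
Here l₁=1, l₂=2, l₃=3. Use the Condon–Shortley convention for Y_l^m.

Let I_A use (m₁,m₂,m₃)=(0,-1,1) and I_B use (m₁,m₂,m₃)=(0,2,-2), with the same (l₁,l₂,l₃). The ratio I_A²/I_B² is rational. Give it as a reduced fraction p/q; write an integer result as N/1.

8/5

l's match ⇒ only the (l;m) 3-j factors differ between A and B.
A: triangle coeff Δ(1,2,3) = 1/105; Σ_t [0,0]: t=0:+1/6 = 1/6; (3j)²=8/105 [(1 2 3; 0 -1 1)], sign=+1
B: triangle coeff Δ(1,2,3) = 1/105; Σ_t [0,0]: t=0:+1/24 = 1/24; (3j)²=1/21 [(1 2 3; 0 2 -2)], sign=-1
I_A²/I_B² = (8/105)/(1/21) = 8/5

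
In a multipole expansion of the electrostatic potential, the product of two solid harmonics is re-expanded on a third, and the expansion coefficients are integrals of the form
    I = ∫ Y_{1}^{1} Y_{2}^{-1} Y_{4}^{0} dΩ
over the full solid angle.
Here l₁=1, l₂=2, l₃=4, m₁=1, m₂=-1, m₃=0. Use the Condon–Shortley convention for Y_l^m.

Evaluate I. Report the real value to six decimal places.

triangle: need 1≤l₃≤3, have 4; I=0

0.000000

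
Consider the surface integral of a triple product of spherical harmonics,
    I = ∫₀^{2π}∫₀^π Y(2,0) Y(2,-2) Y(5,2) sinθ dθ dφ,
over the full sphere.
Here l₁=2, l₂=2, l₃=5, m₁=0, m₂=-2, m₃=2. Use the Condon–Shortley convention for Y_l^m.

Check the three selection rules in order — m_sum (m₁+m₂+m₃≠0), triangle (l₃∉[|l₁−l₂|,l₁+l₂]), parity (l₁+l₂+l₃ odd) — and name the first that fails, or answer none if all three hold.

Σmᵢ = 0  ✓
l₃∈[|l₁−l₂|,l₁+l₂]=[0,4], have l₃=5  ✗
Σlᵢ = 9 ⇒ odd

triangle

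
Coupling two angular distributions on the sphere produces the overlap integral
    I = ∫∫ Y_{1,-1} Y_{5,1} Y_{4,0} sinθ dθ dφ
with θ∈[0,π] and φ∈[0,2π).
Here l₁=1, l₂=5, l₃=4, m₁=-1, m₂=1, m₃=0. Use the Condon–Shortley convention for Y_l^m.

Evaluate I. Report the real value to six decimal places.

Rules hold: Σm=0, L=10 even, 4≤4≤6.
N = 3·11·9 = 297
Δ = 2!·0!·8!/11! = 1/495
Racah Σ t=1..1: t=1:−1/576 = -1/576
⇒ 3j(1 5 4; 0 0 0)² = 5/99, sgn -1
Racah Σ t=2..2: t=2:+1/1152 = 1/1152
⇒ 3j(1 5 4; -1 1 0)² = 1/33, sgn +1
4πI² = N·(3j₀)²·(3jₘ)² = 5/11
I = -1·√(0.454545/4π) = -0.19018827

-0.190188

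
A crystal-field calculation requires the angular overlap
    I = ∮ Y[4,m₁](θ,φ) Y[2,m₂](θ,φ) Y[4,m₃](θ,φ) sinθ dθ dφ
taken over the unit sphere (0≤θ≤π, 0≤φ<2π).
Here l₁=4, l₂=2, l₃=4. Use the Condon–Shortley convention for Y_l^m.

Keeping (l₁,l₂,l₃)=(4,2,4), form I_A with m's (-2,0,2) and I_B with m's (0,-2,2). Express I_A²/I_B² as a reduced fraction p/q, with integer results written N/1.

16/135

l's match ⇒ only the (l;m) 3-j factors differ between A and B.
A: triangle coeff Δ(4,2,4) = 1/13860; Σ_t [0,2]: t=0:+1/2880 t=1:−1/120 t=2:+1/192 = -1/360; (3j)²=16/3465 [(4 2 4; -2 0 2)], sign=-1
B: triangle coeff Δ(4,2,4) = 1/13860; Σ_t [0,0]: t=0:+1/192 = 1/192; (3j)²=3/77 [(4 2 4; 0 -2 2)], sign=+1
I_A²/I_B² = (16/3465)/(3/77) = 16/135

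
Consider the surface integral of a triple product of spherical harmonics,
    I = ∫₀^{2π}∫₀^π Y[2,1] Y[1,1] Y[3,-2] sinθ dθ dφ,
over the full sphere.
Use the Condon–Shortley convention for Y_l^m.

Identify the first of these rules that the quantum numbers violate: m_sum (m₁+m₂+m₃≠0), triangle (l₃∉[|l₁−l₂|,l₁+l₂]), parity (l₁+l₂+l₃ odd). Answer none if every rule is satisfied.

none

Σmᵢ = 0  ✓
l₃∈[|l₁−l₂|,l₁+l₂]=[1,3], have l₃=3  ✓
Σlᵢ = 6 ⇒ even  ✓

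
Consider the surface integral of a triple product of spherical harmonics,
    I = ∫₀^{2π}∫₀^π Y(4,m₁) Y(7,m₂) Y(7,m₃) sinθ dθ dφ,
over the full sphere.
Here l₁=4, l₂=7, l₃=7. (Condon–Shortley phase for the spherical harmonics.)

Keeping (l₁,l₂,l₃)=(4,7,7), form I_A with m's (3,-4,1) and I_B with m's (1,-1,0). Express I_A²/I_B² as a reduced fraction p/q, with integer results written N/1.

6875/486

Shared (l₁,l₂,l₃)=(4,7,7): N and (l;000)² cancel in I_A²/I_B².
A: Δ = 4!·4!·10!/19! = 1/58198140; Racah Σ t=0..1: t=0:+1/4354560 t=1:−1/11612160 = 1/6967296; ⇒ 3j(4 7 7; 3 -4 1)² = 625/50388, sgn +1
B: Δ = 4!·4!·10!/19! = 1/58198140; Racah Σ t=0..3: t=0:+1/2488320 t=1:−1/345600 t=2:+1/414720 t=3:−1/4354560 = -1/3225600; ⇒ 3j(4 7 7; 1 -1 0)² = 81/92378, sgn +1
I_A²/I_B² = (625/50388)/(81/92378) = 6875/486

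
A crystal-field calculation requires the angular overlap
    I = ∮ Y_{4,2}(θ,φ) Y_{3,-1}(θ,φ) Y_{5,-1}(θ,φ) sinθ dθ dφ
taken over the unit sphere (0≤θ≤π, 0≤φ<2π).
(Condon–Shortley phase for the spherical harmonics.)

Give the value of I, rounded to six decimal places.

Rules hold: Σm=0, L=12 even, 1≤5≤7.
N = 9·7·11 = 693
Δ = 2!·6!·4!/13! = 1/180180
Racah Σ t=0..2: t=0:+1/576 t=1:−1/144 t=2:+1/576 = -1/288
⇒ 3j(4 3 5; 0 0 0)² = 20/1001, sgn +1
Racah Σ t=0..2: t=0:+1/384 t=1:−1/720 t=2:+1/34560 = 43/34560
⇒ 3j(4 3 5; 2 -1 -1)² = 1849/180180, sgn +1
4πI² = N·(3j₀)²·(3jₘ)² = 1849/13013
I = +1·√(0.142089/4π) = 0.10633465

0.106335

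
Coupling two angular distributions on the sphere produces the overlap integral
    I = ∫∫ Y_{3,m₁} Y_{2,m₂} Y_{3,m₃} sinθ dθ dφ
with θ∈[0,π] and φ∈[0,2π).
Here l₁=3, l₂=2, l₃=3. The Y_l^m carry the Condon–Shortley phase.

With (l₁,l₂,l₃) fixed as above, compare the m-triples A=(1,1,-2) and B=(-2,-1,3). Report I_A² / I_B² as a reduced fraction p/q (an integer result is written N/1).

3/5

Same 3,2,3: normalisation and zero-m 3j drop out of the ratio.
A: Δ: 2! 4! 2! / 9! → 1/3780; sum: t=1:−1/12 t=2:+1/48 = -1/16; 3j²(3 2 3; 1 1 -2) = Δ·Π!·Σ² = 1/28  (sign +1)
B: Δ: 2! 4! 2! / 9! → 1/3780; sum: t=1:−1/48 = -1/48; 3j²(3 2 3; -2 -1 3) = Δ·Π!·Σ² = 5/84  (sign -1)
I_A²/I_B² = (1/28)/(5/84) = 3/5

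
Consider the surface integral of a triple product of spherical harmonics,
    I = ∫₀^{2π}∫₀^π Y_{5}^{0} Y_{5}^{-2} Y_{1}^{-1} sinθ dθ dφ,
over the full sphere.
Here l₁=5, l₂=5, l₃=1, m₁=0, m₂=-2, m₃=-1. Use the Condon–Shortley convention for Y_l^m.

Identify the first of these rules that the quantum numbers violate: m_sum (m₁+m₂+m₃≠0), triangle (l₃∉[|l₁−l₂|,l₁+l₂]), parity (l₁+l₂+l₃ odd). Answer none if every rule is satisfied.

m_sum

m₁+m₂+m₃ = 0 − 2 − 1 = -3  ✗
triangle: |5−5|=0 ≤ l₃=1 ≤ 5+5=10
parity: l₁+l₂+l₃ = 11 is odd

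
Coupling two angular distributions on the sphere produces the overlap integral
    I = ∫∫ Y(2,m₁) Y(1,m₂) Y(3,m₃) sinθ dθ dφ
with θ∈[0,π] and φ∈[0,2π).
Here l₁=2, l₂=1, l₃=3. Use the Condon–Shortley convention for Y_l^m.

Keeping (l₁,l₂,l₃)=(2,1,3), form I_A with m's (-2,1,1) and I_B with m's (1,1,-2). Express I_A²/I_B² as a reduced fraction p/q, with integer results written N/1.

1/10

l's match ⇒ only the (l;m) 3-j factors differ between A and B.
A: triangle coeff Δ(2,1,3) = 1/105; Σ_t [0,0]: t=0:+1/48 = 1/48; (3j)²=1/105 [(2 1 3; -2 1 1)], sign=+1
B: triangle coeff Δ(2,1,3) = 1/105; Σ_t [0,0]: t=0:+1/12 = 1/12; (3j)²=2/21 [(2 1 3; 1 1 -2)], sign=-1
I_A²/I_B² = (1/105)/(2/21) = 1/10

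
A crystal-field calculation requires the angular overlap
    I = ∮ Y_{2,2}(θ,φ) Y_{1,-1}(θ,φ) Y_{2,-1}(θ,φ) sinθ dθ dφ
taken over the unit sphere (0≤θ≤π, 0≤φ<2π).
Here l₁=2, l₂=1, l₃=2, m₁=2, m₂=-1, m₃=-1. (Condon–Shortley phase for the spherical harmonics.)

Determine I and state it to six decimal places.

l₁+l₂+l₃=5 is odd: 3j(l;000)=0 ⇒ I=0

0.000000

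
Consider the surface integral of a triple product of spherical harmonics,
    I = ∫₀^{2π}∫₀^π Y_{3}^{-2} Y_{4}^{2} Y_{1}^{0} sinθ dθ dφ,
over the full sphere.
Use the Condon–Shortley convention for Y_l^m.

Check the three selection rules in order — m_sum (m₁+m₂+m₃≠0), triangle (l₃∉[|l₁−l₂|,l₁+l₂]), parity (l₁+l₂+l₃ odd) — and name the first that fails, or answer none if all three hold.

none

Σmᵢ = 0  ✓
l₃∈[|l₁−l₂|,l₁+l₂]=[1,7], have l₃=1  ✓
Σlᵢ = 8 ⇒ even  ✓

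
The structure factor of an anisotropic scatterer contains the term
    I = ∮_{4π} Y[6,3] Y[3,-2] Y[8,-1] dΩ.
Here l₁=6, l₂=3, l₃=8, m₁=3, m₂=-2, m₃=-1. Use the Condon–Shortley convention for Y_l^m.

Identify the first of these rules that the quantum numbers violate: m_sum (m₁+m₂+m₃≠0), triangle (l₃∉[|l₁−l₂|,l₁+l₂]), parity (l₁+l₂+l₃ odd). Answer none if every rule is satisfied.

m₁+m₂+m₃ = 3 − 2 − 1 = 0  ✓
triangle: |6−3|=3 ≤ l₃=8 ≤ 6+3=9  ✓
parity: l₁+l₂+l₃ = 17 is odd  ✗

parity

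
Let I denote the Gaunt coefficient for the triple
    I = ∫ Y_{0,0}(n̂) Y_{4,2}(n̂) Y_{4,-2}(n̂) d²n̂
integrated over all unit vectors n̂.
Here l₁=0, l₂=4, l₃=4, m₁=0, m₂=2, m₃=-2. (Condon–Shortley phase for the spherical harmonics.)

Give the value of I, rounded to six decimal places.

0.282095

m-sum 0 ✓  L=8 even ✓  4≤4≤4 ✓
Π(2lᵢ+1) = 1×9×9 = 81
triangle coeff Δ(0,4,4) = 1/9
Σ_t [0,0]: t=0:+1/576 = 1/576
(3j)²=1/9 [(0 4 4; 0 0 0)], sign=+1
Σ_t [0,0]: t=0:+1/1440 = 1/1440
(3j)²=1/9 [(0 4 4; 0 2 -2)], sign=+1
⇒ 4πI² = 1/1
I = (+1)√(1/1/(4π)) = 0.28209479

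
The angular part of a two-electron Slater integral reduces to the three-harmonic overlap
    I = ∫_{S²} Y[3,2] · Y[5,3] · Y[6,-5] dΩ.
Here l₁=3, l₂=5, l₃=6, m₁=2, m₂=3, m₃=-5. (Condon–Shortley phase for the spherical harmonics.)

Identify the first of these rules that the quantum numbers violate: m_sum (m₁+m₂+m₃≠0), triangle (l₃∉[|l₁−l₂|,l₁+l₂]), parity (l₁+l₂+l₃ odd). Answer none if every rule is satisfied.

none

azimuthal sum: 2 + 3 − 5 = 0  ✓
2 ≤ 6 ≤ 8 (triangle on l)  ✓
L = 3 + 5 + 6 = 14 (even)  ✓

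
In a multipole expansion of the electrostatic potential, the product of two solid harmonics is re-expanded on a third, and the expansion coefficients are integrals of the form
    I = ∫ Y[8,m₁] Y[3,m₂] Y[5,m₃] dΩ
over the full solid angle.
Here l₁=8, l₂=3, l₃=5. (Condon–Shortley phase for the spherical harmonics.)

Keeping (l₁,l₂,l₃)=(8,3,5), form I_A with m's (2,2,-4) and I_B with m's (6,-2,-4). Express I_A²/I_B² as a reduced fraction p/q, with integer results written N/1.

15/1001

l's match ⇒ only the (l;m) 3-j factors differ between A and B.
A: triangle coeff Δ(8,3,5) = 1/136136; Σ_t [5,5]: t=5:−1/43545600 = -1/43545600; (3j)²=15/34034 [(8 3 5; 2 2 -4)], sign=+1
B: triangle coeff Δ(8,3,5) = 1/136136; Σ_t [1,1]: t=1:−1/43545600 = -1/43545600; (3j)²=1/34 [(8 3 5; 6 -2 -4)], sign=+1
I_A²/I_B² = (15/34034)/(1/34) = 15/1001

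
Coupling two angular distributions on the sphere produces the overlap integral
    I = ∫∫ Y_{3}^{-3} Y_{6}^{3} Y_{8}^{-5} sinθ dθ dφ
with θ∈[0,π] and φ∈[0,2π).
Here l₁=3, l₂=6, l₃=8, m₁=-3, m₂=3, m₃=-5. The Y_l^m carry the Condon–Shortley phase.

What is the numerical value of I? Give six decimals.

0.000000

-3 + 3 − 5 = -5 ≠ 0: azimuthal integral kills it; I = 0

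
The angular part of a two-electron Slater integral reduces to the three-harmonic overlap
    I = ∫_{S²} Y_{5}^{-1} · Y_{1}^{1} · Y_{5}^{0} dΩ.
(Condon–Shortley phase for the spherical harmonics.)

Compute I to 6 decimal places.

0.000000

L=11 odd ⇒ parity kills the (l;000) factor ⇒ I = 0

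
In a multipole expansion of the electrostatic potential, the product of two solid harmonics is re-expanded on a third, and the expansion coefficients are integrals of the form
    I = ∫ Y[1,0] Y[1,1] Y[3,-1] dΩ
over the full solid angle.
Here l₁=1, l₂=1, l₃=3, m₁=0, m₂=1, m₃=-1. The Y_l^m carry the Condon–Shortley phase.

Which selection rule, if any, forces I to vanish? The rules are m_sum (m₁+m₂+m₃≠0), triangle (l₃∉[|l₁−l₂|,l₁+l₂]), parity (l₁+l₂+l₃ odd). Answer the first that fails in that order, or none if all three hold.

Σmᵢ = 0  ✓
l₃∈[|l₁−l₂|,l₁+l₂]=[0,2], have l₃=3  ✗
Σlᵢ = 5 ⇒ odd

triangle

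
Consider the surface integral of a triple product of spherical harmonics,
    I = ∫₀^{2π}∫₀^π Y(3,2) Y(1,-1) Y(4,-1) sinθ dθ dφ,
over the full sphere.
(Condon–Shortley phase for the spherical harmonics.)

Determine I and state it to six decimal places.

-0.106622

m-sum 0 ✓  L=8 even ✓  2≤4≤4 ✓
Π(2lᵢ+1) = 7×3×9 = 189
triangle coeff Δ(3,1,4) = 1/252
Σ_t [0,0]: t=0:+1/36 = 1/36
(3j)²=4/63 [(3 1 4; 0 0 0)], sign=+1
Σ_t [0,0]: t=0:+1/240 = 1/240
(3j)²=1/84 [(3 1 4; 2 -1 -1)], sign=-1
⇒ 4πI² = 1/7
I = (-1)√(1/7/(4π)) = -0.10662181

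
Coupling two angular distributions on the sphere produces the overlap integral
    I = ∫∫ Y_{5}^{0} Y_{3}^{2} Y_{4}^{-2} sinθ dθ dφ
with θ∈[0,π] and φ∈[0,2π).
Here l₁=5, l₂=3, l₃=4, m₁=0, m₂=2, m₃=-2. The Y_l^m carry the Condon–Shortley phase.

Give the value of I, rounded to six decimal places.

m-sum 0 ✓  L=12 even ✓  2≤4≤8 ✓
Π(2lᵢ+1) = 11×7×9 = 693
triangle coeff Δ(5,3,4) = 1/180180
Σ_t [1,3]: t=1:−1/576 t=2:+1/144 t=3:−1/576 = 1/288
(3j)²=20/1001 [(5 3 4; 0 0 0)], sign=+1
Σ_t [3,4]: t=3:−1/576 t=4:+1/2880 = -1/720
(3j)²=80/3003 [(5 3 4; 0 2 -2)], sign=-1
⇒ 4πI² = 4800/13013
I = (-1)√(4800/13013/(4π)) = -0.17132746

-0.171327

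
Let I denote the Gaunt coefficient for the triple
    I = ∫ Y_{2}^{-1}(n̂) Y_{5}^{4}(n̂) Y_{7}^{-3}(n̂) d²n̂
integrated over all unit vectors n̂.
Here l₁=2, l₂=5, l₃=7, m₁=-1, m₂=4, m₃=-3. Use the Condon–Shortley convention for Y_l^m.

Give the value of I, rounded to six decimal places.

-0.071671

m-sum 0 ✓  L=14 even ✓  3≤7≤7 ✓
Π(2lᵢ+1) = 5×11×15 = 825
triangle coeff Δ(2,5,7) = 1/15015
Σ_t [0,0]: t=0:+1/57600 = 1/57600
(3j)²=21/715 [(2 5 7; 0 0 0)], sign=-1
Σ_t [0,0]: t=0:+1/2177280 = 1/2177280
(3j)²=8/3003 [(2 5 7; -1 4 -3)], sign=+1
⇒ 4πI² = 120/1859
I = (-1)√(120/1859/(4π)) = -0.07167142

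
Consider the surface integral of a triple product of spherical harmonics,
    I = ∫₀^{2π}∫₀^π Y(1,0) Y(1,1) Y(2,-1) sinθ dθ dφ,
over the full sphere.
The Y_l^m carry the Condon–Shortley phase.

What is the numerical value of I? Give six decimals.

Rules hold: Σm=0, L=4 even, 0≤2≤2.
N = 3·3·5 = 45
Δ = 0!·2!·2!/5! = 1/30
Racah Σ t=0..0: t=0:+1/1 = 1/1
⇒ 3j(1 1 2; 0 0 0)² = 2/15, sgn +1
Racah Σ t=0..0: t=0:+1/2 = 1/2
⇒ 3j(1 1 2; 0 1 -1)² = 1/10, sgn -1
4πI² = N·(3j₀)²·(3jₘ)² = 3/5
I = -1·√(0.6/4π) = -0.21850969

-0.218510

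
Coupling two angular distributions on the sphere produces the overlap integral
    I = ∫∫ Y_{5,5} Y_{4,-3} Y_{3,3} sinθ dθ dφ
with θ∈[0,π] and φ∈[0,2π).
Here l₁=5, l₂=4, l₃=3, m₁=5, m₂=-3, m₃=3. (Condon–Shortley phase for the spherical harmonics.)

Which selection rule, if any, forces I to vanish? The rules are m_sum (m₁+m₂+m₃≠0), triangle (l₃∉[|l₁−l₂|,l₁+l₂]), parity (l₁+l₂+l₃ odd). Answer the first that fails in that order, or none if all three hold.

m_sum

m₁+m₂+m₃ = 5 − 3 + 3 = 5  ✗
triangle: |5−4|=1 ≤ l₃=3 ≤ 5+4=9
parity: l₁+l₂+l₃ = 12 is even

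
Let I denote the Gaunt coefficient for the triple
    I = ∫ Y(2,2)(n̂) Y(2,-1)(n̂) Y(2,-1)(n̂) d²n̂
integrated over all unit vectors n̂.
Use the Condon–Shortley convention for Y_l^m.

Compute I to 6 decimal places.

m-sum 0 ✓  L=6 even ✓  0≤2≤4 ✓
Π(2lᵢ+1) = 5×5×5 = 125
triangle coeff Δ(2,2,2) = 1/630
Σ_t [0,2]: t=0:+1/8 t=1:−1/1 t=2:+1/8 = -3/4
(3j)²=2/35 [(2 2 2; 0 0 0)], sign=-1
Σ_t [0,0]: t=0:+1/4 = 1/4
(3j)²=3/35 [(2 2 2; 2 -1 -1)], sign=-1
⇒ 4πI² = 30/49
I = (+1)√(30/49/(4π)) = 0.22072812

0.220728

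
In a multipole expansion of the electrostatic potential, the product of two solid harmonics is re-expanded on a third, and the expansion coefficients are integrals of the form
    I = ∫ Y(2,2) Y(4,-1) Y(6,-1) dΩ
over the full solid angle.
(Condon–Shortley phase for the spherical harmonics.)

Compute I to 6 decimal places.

-0.094091

m-sum 0 ✓  L=12 even ✓  2≤6≤6 ✓
Π(2lᵢ+1) = 5×9×13 = 585
triangle coeff Δ(2,4,6) = 1/6435
Σ_t [0,0]: t=0:+1/2304 = 1/2304
(3j)²=5/143 [(2 4 6; 0 0 0)], sign=+1
Σ_t [0,0]: t=0:+1/17280 = 1/17280
(3j)²=7/1287 [(2 4 6; 2 -1 -1)], sign=-1
⇒ 4πI² = 175/1573
I = (-1)√(175/1573/(4π)) = -0.09409136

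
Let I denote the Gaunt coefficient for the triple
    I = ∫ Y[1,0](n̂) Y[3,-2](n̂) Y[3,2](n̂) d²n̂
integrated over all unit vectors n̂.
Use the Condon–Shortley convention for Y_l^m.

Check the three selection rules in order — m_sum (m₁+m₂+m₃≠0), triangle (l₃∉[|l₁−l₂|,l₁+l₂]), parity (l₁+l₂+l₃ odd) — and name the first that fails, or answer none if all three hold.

parity

Σmᵢ = 0  ✓
l₃∈[|l₁−l₂|,l₁+l₂]=[2,4], have l₃=3  ✓
Σlᵢ = 7 ⇒ odd  ✗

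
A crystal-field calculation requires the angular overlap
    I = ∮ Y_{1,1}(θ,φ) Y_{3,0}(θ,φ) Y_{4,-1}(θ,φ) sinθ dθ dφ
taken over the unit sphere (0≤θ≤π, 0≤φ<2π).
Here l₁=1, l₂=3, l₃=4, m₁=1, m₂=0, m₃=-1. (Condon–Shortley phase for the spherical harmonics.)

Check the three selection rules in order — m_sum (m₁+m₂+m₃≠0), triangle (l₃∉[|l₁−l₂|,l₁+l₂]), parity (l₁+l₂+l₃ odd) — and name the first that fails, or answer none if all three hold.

none

Σmᵢ = 0  ✓
l₃∈[|l₁−l₂|,l₁+l₂]=[2,4], have l₃=4  ✓
Σlᵢ = 8 ⇒ even  ✓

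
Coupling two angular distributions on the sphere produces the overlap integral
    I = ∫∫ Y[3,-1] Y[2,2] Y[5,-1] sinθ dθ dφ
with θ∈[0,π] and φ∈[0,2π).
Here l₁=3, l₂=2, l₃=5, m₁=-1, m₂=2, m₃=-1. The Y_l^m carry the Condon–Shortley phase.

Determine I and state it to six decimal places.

Checks pass: Σm=0; 10 even; l₃=5∈[1,5].
(2·3+1)(2·2+1)(2·5+1) = 385
Δ: 0! 6! 4! / 11! → 1/2310
sum: t=0:+1/144 = 1/144
3j²(3 2 5; 0 0 0) = Δ·Π!·Σ² = 10/231  (sign -1)
sum: t=0:+1/1152 = 1/1152
3j²(3 2 5; -1 2 -1) = Δ·Π!·Σ² = 1/154  (sign +1)
combine: 4πI² = 385·10/231·1/154 = 25/231
take √, sign -1: I = -0.09280237

-0.092802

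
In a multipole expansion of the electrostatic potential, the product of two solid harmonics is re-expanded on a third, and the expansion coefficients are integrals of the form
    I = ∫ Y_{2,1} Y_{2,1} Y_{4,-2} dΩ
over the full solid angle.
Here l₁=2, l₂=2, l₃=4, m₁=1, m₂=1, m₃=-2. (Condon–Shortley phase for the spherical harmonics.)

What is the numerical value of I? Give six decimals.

0.254875

m-sum 0 ✓  L=8 even ✓  0≤4≤4 ✓
Π(2lᵢ+1) = 5×5×9 = 225
triangle coeff Δ(2,2,4) = 1/630
Σ_t [0,0]: t=0:+1/16 = 1/16
(3j)²=2/35 [(2 2 4; 0 0 0)], sign=+1
Σ_t [0,0]: t=0:+1/36 = 1/36
(3j)²=4/63 [(2 2 4; 1 1 -2)], sign=+1
⇒ 4πI² = 40/49
I = (+1)√(40/49/(4π)) = 0.25487487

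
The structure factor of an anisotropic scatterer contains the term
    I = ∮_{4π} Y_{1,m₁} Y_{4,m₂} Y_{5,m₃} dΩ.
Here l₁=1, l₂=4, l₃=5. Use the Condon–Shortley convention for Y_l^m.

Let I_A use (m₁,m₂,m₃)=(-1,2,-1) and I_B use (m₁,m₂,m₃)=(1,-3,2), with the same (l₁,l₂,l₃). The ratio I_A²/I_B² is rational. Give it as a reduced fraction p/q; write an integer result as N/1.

l's match ⇒ only the (l;m) 3-j factors differ between A and B.
A: triangle coeff Δ(1,4,5) = 1/495; Σ_t [0,0]: t=0:+1/2880 = 1/2880; (3j)²=2/165 [(1 4 5; -1 2 -1)], sign=+1
B: triangle coeff Δ(1,4,5) = 1/495; Σ_t [0,0]: t=0:+1/10080 = 1/10080; (3j)²=1/165 [(1 4 5; 1 -3 2)], sign=-1
I_A²/I_B² = (2/165)/(1/165) = 2/1

2/1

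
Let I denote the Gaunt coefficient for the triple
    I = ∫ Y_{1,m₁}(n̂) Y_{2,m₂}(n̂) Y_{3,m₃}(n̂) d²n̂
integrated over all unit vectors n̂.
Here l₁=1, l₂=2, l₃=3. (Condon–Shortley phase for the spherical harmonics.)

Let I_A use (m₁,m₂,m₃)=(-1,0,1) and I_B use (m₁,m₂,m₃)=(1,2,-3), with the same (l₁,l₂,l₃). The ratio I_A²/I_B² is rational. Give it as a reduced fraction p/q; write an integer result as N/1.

Same 1,2,3: normalisation and zero-m 3j drop out of the ratio.
A: Δ: 0! 2! 4! / 7! → 1/105; sum: t=0:+1/8 = 1/8; 3j²(1 2 3; -1 0 1) = Δ·Π!·Σ² = 2/35  (sign +1)
B: Δ: 0! 2! 4! / 7! → 1/105; sum: t=0:+1/48 = 1/48; 3j²(1 2 3; 1 2 -3) = Δ·Π!·Σ² = 1/7  (sign +1)
I_A²/I_B² = (2/35)/(1/7) = 2/5

2/5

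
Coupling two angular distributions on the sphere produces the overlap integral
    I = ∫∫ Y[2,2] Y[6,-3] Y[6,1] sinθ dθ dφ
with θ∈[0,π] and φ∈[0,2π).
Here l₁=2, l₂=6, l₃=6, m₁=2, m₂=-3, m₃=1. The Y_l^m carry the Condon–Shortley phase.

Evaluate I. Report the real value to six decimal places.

m-sum 0 ✓  L=14 even ✓  4≤6≤8 ✓
Π(2lᵢ+1) = 5×13×13 = 845
triangle coeff Δ(2,6,6) = 1/90090
Σ_t [0,2]: t=0:+1/69120 t=1:−1/14400 t=2:+1/69120 = -7/172800
(3j)²=14/715 [(2 6 6; 0 0 0)], sign=-1
Σ_t [0,0]: t=0:+1/120960 = 1/120960
(3j)²=24/1001 [(2 6 6; 2 -3 1)], sign=-1
⇒ 4πI² = 48/121
I = (+1)√(48/121/(4π)) = 0.17767364

0.177674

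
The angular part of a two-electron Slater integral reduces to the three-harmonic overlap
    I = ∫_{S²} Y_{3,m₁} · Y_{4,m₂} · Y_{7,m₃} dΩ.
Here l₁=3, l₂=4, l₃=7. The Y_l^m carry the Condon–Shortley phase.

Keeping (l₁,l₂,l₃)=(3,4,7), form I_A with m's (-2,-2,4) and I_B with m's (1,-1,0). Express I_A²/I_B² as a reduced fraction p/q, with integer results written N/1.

66/35

Same 3,4,7: normalisation and zero-m 3j drop out of the ratio.
A: Δ: 0! 6! 8! / 15! → 1/45045; sum: t=0:+1/172800 = 1/172800; 3j²(3 4 7; -2 -2 4) = Δ·Π!·Σ² = 2/65  (sign -1)
B: Δ: 0! 6! 8! / 15! → 1/45045; sum: t=0:+1/34560 = 1/34560; 3j²(3 4 7; 1 -1 0) = Δ·Π!·Σ² = 7/429  (sign -1)
I_A²/I_B² = (2/65)/(7/429) = 66/35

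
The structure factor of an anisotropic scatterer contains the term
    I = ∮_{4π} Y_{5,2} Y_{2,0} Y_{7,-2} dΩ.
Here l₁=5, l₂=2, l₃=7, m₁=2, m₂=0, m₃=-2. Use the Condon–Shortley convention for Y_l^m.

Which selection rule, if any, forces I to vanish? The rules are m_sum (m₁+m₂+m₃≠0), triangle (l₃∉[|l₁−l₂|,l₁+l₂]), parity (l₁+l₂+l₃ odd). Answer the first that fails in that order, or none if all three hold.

m₁+m₂+m₃ = 2 + 0 − 2 = 0  ✓
triangle: |5−2|=3 ≤ l₃=7 ≤ 5+2=7  ✓
parity: l₁+l₂+l₃ = 14 is even  ✓

none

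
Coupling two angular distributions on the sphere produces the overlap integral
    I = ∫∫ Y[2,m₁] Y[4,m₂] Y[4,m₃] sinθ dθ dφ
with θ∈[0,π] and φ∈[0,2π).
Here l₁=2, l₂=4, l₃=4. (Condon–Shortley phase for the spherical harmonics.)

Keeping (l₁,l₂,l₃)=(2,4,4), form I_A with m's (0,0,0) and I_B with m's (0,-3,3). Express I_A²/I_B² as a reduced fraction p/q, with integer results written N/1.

400/49

Same 2,4,4: normalisation and zero-m 3j drop out of the ratio.
A: Δ: 2! 2! 6! / 11! → 1/13860; sum: t=0:+1/192 t=1:−1/36 t=2:+1/192 = -5/288; 3j²(2 4 4; 0 0 0) = Δ·Π!·Σ² = 20/693  (sign -1)
B: Δ: 2! 2! 6! / 11! → 1/13860; sum: t=0:+1/480 t=1:−1/720 = 1/1440; 3j²(2 4 4; 0 -3 3) = Δ·Π!·Σ² = 7/1980  (sign -1)
I_A²/I_B² = (20/693)/(7/1980) = 400/49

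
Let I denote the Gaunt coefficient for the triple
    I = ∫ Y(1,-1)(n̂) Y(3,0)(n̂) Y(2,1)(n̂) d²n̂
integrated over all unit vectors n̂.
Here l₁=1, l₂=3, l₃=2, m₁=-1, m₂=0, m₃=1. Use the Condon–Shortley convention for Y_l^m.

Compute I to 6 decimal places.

0.143048

m-sum 0 ✓  L=6 even ✓  2≤2≤4 ✓
Π(2lᵢ+1) = 3×7×5 = 105
triangle coeff Δ(1,3,2) = 1/105
Σ_t [1,1]: t=1:−1/4 = -1/4
(3j)²=3/35 [(1 3 2; 0 0 0)], sign=-1
Σ_t [2,2]: t=2:+1/12 = 1/12
(3j)²=1/35 [(1 3 2; -1 0 1)], sign=-1
⇒ 4πI² = 9/35
I = (+1)√(9/35/(4π)) = 0.14304817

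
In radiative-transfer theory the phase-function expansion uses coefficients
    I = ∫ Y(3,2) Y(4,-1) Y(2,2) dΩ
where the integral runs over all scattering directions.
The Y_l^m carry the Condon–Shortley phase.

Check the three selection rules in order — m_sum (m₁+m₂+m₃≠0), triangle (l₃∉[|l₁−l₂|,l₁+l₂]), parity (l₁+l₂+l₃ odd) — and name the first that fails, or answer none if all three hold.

m_sum

m₁+m₂+m₃ = 2 − 1 + 2 = 3  ✗
triangle: |3−4|=1 ≤ l₃=2 ≤ 3+4=7
parity: l₁+l₂+l₃ = 9 is odd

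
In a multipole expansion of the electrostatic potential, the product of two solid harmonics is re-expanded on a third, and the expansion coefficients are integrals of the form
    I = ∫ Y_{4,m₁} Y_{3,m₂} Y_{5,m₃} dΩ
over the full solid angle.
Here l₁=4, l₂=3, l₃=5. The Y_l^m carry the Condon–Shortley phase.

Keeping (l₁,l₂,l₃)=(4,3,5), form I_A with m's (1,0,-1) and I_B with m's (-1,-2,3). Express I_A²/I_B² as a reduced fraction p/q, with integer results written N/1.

361/35

l's match ⇒ only the (l;m) 3-j factors differ between A and B.
A: triangle coeff Δ(4,3,5) = 1/180180; Σ_t [0,2]: t=0:+1/432 t=1:−1/192 t=2:+1/1440 = -19/8640; (3j)²=361/30030 [(4 3 5; 1 0 -1)], sign=-1
B: triangle coeff Δ(4,3,5) = 1/180180; Σ_t [0,1]: t=0:+1/1440 t=1:−1/1152 = -1/5760; (3j)²=1/858 [(4 3 5; -1 -2 3)], sign=-1
I_A²/I_B² = (361/30030)/(1/858) = 361/35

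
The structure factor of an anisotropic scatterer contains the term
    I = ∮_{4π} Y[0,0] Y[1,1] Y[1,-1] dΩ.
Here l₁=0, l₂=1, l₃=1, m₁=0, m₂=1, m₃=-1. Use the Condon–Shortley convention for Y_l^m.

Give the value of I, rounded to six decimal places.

Checks pass: Σm=0; 2 even; l₃=1∈[1,1].
(2·0+1)(2·1+1)(2·1+1) = 9
Δ: 0! 0! 2! / 3! → 1/3
sum: t=0:+1/1 = 1/1
3j²(0 1 1; 0 0 0) = Δ·Π!·Σ² = 1/3  (sign -1)
sum: t=0:+1/2 = 1/2
3j²(0 1 1; 0 1 -1) = Δ·Π!·Σ² = 1/3  (sign +1)
combine: 4πI² = 9·1/3·1/3 = 1/1
take √, sign -1: I = -0.28209479

-0.282095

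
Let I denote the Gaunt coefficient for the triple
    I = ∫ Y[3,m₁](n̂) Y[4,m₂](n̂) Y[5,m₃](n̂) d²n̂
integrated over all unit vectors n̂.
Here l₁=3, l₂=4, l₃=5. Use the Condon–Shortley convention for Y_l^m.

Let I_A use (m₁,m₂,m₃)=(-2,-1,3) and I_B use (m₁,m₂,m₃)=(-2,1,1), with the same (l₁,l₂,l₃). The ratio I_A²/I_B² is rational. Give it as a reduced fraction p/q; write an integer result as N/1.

42/625

Same 3,4,5: normalisation and zero-m 3j drop out of the ratio.
A: Δ: 2! 4! 6! / 13! → 1/180180; sum: t=1:−1/1152 t=2:+1/1440 = -1/5760; 3j²(3 4 5; -2 -1 3) = Δ·Π!·Σ² = 1/858  (sign -1)
B: Δ: 2! 4! 6! / 13! → 1/180180; sum: t=1:−1/1152 t=2:+1/432 = 5/3456; 3j²(3 4 5; -2 1 1) = Δ·Π!·Σ² = 625/36036  (sign +1)
I_A²/I_B² = (1/858)/(625/36036) = 42/625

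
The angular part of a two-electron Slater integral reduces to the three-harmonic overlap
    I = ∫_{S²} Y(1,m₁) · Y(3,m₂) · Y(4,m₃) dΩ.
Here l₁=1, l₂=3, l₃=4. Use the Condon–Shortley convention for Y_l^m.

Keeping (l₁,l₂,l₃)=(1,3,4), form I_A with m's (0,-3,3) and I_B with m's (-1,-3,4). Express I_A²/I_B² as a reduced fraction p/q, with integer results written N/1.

1/4

Same 1,3,4: normalisation and zero-m 3j drop out of the ratio.
A: Δ: 0! 2! 6! / 9! → 1/252; sum: t=0:+1/720 = 1/720; 3j²(1 3 4; 0 -3 3) = Δ·Π!·Σ² = 1/36  (sign -1)
B: Δ: 0! 2! 6! / 9! → 1/252; sum: t=0:+1/1440 = 1/1440; 3j²(1 3 4; -1 -3 4) = Δ·Π!·Σ² = 1/9  (sign +1)
I_A²/I_B² = (1/36)/(1/9) = 1/4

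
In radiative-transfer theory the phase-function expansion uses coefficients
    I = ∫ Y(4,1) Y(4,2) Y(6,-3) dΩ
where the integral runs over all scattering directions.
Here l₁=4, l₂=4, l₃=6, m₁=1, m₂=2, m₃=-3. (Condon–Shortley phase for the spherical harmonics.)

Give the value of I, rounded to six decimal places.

m-sum 0 ✓  L=14 even ✓  0≤6≤8 ✓
Π(2lᵢ+1) = 9×9×13 = 1053
triangle coeff Δ(4,4,6) = 1/1261260
Σ_t [0,2]: t=0:+1/4608 t=1:−1/1296 t=2:+1/4608 = -7/20736
(3j)²=20/1287 [(4 4 6; 0 0 0)], sign=-1
Σ_t [0,2]: t=0:+1/51840 t=1:−1/5760 t=2:+1/11520 = -7/103680
(3j)²=7/858 [(4 4 6; 1 2 -3)], sign=+1
⇒ 4πI² = 210/1573
I = (-1)√(210/1573/(4π)) = -0.10307192

-0.103072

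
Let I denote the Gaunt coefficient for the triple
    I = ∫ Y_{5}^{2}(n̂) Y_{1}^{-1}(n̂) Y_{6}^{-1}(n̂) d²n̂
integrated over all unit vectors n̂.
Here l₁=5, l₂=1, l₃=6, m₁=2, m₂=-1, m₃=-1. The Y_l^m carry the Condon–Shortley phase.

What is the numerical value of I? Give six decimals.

-0.129207

m-sum 0 ✓  L=12 even ✓  4≤6≤6 ✓
Π(2lᵢ+1) = 11×3×13 = 429
triangle coeff Δ(5,1,6) = 1/858
Σ_t [0,0]: t=0:+1/14400 = 1/14400
(3j)²=6/143 [(5 1 6; 0 0 0)], sign=+1
Σ_t [0,0]: t=0:+1/60480 = 1/60480
(3j)²=5/429 [(5 1 6; 2 -1 -1)], sign=-1
⇒ 4πI² = 30/143
I = (-1)√(30/143/(4π)) = -0.12920749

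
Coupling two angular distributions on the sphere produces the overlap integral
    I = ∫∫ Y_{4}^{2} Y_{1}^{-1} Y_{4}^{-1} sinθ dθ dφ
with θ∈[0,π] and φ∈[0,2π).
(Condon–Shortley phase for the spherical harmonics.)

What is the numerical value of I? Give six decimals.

0.000000

Σlᵢ=9 odd — θ-integrand is odd under cosθ→−cosθ; I=0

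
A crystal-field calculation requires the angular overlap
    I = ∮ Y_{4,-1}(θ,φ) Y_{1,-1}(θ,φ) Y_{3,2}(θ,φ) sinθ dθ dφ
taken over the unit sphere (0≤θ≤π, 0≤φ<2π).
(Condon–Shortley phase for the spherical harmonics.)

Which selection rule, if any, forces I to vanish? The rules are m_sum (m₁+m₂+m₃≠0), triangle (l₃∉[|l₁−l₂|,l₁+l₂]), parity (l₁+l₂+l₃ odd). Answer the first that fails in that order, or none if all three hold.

Σmᵢ = 0  ✓
l₃∈[|l₁−l₂|,l₁+l₂]=[3,5], have l₃=3  ✓
Σlᵢ = 8 ⇒ even  ✓

none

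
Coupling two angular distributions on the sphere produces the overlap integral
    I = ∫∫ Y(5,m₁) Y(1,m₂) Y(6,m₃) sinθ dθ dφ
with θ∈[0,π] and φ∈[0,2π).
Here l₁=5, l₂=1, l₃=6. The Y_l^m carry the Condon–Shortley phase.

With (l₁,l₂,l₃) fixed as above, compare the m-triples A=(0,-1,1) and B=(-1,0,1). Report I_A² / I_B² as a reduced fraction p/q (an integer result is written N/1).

Same 5,1,6: normalisation and zero-m 3j drop out of the ratio.
A: Δ: 0! 10! 2! / 13! → 1/858; sum: t=0:+1/28800 = 1/28800; 3j²(5 1 6; 0 -1 1) = Δ·Π!·Σ² = 7/286  (sign -1)
B: Δ: 0! 10! 2! / 13! → 1/858; sum: t=0:+1/17280 = 1/17280; 3j²(5 1 6; -1 0 1) = Δ·Π!·Σ² = 35/858  (sign -1)
I_A²/I_B² = (7/286)/(35/858) = 3/5

3/5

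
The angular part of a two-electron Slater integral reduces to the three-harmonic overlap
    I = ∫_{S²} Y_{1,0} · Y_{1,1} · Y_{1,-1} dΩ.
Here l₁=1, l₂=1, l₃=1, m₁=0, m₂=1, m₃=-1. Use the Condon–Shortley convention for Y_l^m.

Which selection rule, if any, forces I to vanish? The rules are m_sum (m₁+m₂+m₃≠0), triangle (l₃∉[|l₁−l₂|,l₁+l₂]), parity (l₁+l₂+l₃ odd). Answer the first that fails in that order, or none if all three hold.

parity

Σmᵢ = 0  ✓
l₃∈[|l₁−l₂|,l₁+l₂]=[0,2], have l₃=1  ✓
Σlᵢ = 3 ⇒ odd  ✗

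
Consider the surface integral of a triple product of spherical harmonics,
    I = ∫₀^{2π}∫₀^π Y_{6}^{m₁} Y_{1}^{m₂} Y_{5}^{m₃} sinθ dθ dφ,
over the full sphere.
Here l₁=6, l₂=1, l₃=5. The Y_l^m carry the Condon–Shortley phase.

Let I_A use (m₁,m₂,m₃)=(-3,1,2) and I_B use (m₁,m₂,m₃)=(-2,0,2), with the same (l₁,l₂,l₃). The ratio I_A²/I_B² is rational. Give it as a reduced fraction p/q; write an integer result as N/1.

9/8

Shared (l₁,l₂,l₃)=(6,1,5): N and (l;000)² cancel in I_A²/I_B².
A: Δ = 2!·10!·0!/13! = 1/858; Racah Σ t=2..2: t=2:+1/60480 = 1/60480; ⇒ 3j(6 1 5; -3 1 2)² = 6/143, sgn -1
B: Δ = 2!·10!·0!/13! = 1/858; Racah Σ t=1..1: t=1:−1/30240 = -1/30240; ⇒ 3j(6 1 5; -2 0 2)² = 16/429, sgn +1
I_A²/I_B² = (6/143)/(16/429) = 9/8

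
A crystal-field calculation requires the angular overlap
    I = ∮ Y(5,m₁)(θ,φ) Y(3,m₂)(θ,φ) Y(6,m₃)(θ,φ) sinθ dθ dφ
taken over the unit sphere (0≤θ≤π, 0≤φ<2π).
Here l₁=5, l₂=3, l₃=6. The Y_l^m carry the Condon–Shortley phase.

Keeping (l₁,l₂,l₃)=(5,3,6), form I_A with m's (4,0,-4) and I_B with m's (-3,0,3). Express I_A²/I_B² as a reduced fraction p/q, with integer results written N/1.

Shared (l₁,l₂,l₃)=(5,3,6): N and (l;000)² cancel in I_A²/I_B².
A: Δ = 2!·8!·4!/15! = 1/675675; Racah Σ t=0..1: t=0:+1/60480 t=1:−1/161280 = 1/96768; ⇒ 3j(5 3 6; 4 0 -4)² = 15/1001, sgn +1
B: Δ = 2!·8!·4!/15! = 1/675675; Racah Σ t=0..2: t=0:+1/483840 t=1:−1/20160 t=2:+1/17280 = 1/96768; ⇒ 3j(5 3 6; -3 0 3)² = 1/1001, sgn -1
I_A²/I_B² = (15/1001)/(1/1001) = 15/1

15/1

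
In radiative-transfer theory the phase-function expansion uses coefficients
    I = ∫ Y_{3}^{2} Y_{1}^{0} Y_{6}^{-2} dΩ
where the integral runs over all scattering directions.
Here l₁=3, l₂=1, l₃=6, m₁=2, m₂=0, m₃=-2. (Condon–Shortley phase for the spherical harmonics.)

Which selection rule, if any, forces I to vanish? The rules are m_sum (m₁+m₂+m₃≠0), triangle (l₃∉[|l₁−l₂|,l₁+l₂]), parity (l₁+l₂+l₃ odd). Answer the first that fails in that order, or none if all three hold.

triangle

Σmᵢ = 0  ✓
l₃∈[|l₁−l₂|,l₁+l₂]=[2,4], have l₃=6  ✗
Σlᵢ = 10 ⇒ even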